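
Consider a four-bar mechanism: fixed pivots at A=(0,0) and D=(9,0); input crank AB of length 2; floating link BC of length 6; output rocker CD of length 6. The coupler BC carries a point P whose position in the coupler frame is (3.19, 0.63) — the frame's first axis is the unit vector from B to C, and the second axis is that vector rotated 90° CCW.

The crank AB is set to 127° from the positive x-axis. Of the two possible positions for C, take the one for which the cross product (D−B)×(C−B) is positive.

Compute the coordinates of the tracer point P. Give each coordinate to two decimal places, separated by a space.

A=(0,0), D=(9.00,0)
B = A + 2.00·(cos127°, sin127°) = (-1.2036, 1.5973)
|BD| = 10.3279
circle(B,6.00) ∩ circle(D,6.00): a=5.1639, h=3.0551
  candidates: C₊=(4.3707,3.8170) cross=31.553; C₋=(3.4257,-2.2197) cross=-31.553
  mode + wants cross > 0 → take C=(4.3707,3.8170) (cross=31.553)
ex = (C−B)/|BC| = (0.9291,0.3700); ey = (-0.3700,0.9291)
P = B + 3.19·ex + 0.63·ey = (1.5270,3.3627)

1.53 3.36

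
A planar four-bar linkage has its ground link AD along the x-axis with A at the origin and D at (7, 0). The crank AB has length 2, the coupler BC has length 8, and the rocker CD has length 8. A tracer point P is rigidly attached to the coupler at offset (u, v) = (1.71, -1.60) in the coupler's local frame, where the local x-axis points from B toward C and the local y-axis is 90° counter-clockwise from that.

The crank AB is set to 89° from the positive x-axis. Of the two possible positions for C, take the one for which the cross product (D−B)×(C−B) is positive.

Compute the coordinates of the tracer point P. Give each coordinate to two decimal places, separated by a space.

2.37 2.16

A=(0,0), D=(7.00,0)
B = A + 2.00·(cos89°, sin89°) = (0.0349, 1.9997)
|BD| = 7.2465
circle(B,8.00) ∩ circle(D,8.00): a=3.6232, h=7.1325
  candidates: C₊=(5.4857,7.8554) cross=51.685; C₋=(1.5492,-5.8557) cross=-51.685
  mode + wants cross > 0 → take C=(5.4857,7.8554) (cross=51.685)
ex = (C−B)/|BC| = (0.6813,0.7320); ey = (-0.7320,0.6813)
P = B + 1.71·ex + -1.60·ey = (2.3711,2.1612)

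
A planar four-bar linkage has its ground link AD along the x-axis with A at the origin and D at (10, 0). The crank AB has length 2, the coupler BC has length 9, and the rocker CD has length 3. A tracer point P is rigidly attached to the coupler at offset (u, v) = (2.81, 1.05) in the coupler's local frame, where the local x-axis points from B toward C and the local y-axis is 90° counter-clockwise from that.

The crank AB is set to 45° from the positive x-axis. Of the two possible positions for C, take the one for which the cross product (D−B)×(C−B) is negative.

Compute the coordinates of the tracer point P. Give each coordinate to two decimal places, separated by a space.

A=(0,0), D=(10.00,0)
B = A + 2.00·(cos45°, sin45°) = (1.4142, 1.4142)
|BD| = 8.7015
circle(B,9.00) ∩ circle(D,3.00): a=8.4880, h=2.9924
  candidates: C₊=(10.2757,2.9873) cross=26.038; C₋=(9.3030,-2.9179) cross=-26.038
  mode - wants cross < 0 → take C=(9.3030,-2.9179) (cross=-26.038)
ex = (C−B)/|BC| = (0.8765,-0.4813); ey = (0.4813,0.8765)
P = B + 2.81·ex + 1.05·ey = (4.3827,0.9820)

4.38 0.98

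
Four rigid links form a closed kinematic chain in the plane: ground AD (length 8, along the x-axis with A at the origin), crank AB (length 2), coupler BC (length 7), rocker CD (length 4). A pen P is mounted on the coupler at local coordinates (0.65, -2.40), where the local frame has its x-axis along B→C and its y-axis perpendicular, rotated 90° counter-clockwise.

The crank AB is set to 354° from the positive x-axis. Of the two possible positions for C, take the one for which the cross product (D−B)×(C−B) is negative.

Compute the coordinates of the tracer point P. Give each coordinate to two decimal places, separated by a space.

A=(0,0), D=(8.00,0)
B = A + 2.00·(cos354°, sin354°) = (1.9890, -0.2091)
|BD| = 6.0146
circle(B,7.00) ∩ circle(D,4.00): a=5.7506, h=3.9913
  candidates: C₊=(7.5975,3.9797) cross=24.006; C₋=(7.8749,-3.9980) cross=-24.006
  mode - wants cross < 0 → take C=(7.8749,-3.9980) (cross=-24.006)
ex = (C−B)/|BC| = (0.8408,-0.5413); ey = (0.5413,0.8408)
P = B + 0.65·ex + -2.40·ey = (1.2365,-2.5789)

1.24 -2.58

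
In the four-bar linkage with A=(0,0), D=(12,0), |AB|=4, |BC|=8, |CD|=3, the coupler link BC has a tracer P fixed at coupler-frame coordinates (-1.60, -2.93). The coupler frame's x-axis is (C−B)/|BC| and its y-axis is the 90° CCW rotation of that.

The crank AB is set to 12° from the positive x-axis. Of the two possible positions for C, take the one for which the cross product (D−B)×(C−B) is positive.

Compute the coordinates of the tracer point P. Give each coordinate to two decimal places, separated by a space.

A=(0,0), D=(12.00,0)
B = A + 4.00·(cos12°, sin12°) = (3.9126, 0.8316)
|BD| = 8.1301
circle(B,8.00) ∩ circle(D,3.00): a=7.4475, h=2.9213
  candidates: C₊=(11.6199,2.9758) cross=23.751; C₋=(11.0222,-2.8362) cross=-23.751
  mode + wants cross > 0 → take C=(11.6199,2.9758) (cross=23.751)
ex = (C−B)/|BC| = (0.9634,0.2680); ey = (-0.2680,0.9634)
P = B + -1.60·ex + -2.93·ey = (3.1564,-2.4200)

3.16 -2.42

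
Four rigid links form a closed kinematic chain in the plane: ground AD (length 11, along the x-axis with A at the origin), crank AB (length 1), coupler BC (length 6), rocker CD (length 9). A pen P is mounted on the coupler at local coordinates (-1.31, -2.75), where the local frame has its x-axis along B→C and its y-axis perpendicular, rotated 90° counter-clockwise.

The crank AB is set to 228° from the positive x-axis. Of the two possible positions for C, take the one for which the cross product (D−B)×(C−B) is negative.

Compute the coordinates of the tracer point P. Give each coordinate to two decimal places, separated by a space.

A=(0,0), D=(11.00,0)
B = A + 1.00·(cos228°, sin228°) = (-0.6691, -0.7431)
|BD| = 11.6928
circle(B,6.00) ∩ circle(D,9.00): a=3.9221, h=4.5406
  candidates: C₊=(2.9565,4.0375) cross=53.092; C₋=(3.5336,-5.0253) cross=-53.092
  mode - wants cross < 0 → take C=(3.5336,-5.0253) (cross=-53.092)
ex = (C−B)/|BC| = (0.7005,-0.7137); ey = (0.7137,0.7005)
P = B + -1.31·ex + -2.75·ey = (-3.5494,-1.7345)

-3.55 -1.73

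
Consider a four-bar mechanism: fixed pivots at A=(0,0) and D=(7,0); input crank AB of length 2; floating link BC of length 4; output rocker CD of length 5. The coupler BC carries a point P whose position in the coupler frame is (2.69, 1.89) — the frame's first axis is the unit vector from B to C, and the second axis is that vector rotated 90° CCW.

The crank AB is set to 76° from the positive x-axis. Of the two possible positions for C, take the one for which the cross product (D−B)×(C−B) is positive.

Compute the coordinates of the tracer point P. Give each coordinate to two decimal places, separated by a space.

1.86 4.93

A=(0,0), D=(7.00,0)
B = A + 2.00·(cos76°, sin76°) = (0.4838, 1.9406)
|BD| = 6.7990
circle(B,4.00) ∩ circle(D,5.00): a=2.7376, h=2.9164
  candidates: C₊=(3.9400,3.9543) cross=19.829; C₋=(2.2752,-1.6359) cross=-19.829
  mode + wants cross > 0 → take C=(3.9400,3.9543) (cross=19.829)
ex = (C−B)/|BC| = (0.8640,0.5034); ey = (-0.5034,0.8640)
P = B + 2.69·ex + 1.89·ey = (1.8566,4.9278)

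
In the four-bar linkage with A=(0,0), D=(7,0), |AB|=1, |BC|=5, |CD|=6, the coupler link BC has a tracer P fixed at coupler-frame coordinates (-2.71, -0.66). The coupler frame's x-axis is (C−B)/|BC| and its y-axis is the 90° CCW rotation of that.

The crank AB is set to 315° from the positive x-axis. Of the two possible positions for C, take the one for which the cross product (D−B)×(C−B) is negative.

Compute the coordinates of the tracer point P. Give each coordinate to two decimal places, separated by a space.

A=(0,0), D=(7.00,0)
B = A + 1.00·(cos315°, sin315°) = (0.7071, -0.7071)
|BD| = 6.3325
circle(B,5.00) ∩ circle(D,6.00): a=2.2977, h=4.4408
  candidates: C₊=(2.4946,3.9625) cross=28.121; C₋=(3.4863,-4.8635) cross=-28.121
  mode - wants cross < 0 → take C=(3.4863,-4.8635) (cross=-28.121)
ex = (C−B)/|BC| = (0.5558,-0.8313); ey = (0.8313,0.5558)
P = B + -2.71·ex + -0.66·ey = (-1.3479,1.1788)

-1.35 1.18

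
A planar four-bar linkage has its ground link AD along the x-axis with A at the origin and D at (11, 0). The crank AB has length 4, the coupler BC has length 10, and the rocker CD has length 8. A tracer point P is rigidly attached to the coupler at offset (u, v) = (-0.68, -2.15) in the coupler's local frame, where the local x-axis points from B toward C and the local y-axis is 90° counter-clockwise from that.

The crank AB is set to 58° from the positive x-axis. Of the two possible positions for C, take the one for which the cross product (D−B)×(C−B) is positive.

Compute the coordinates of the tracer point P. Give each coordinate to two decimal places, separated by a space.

2.51 1.17

A=(0,0), D=(11.00,0)
B = A + 4.00·(cos58°, sin58°) = (2.1197, 3.3922)
|BD| = 9.5062
circle(B,10.00) ∩ circle(D,8.00): a=6.6466, h=7.4715
  candidates: C₊=(10.9948,8.0000) cross=71.025; C₋=(5.6626,-5.9592) cross=-71.025
  mode + wants cross > 0 → take C=(10.9948,8.0000) (cross=71.025)
ex = (C−B)/|BC| = (0.8875,0.4608); ey = (-0.4608,0.8875)
P = B + -0.68·ex + -2.15·ey = (2.5068,1.1707)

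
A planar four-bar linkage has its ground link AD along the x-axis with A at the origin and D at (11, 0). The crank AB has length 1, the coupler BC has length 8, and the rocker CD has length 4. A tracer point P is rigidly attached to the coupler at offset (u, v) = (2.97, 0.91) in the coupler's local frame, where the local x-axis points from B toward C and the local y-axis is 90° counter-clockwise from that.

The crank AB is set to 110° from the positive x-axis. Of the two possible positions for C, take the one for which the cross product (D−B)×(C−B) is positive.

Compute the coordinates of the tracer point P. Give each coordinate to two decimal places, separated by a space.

2.47 2.26

A=(0,0), D=(11.00,0)
B = A + 1.00·(cos110°, sin110°) = (-0.3420, 0.9397)
|BD| = 11.3809
circle(B,8.00) ∩ circle(D,4.00): a=7.7992, h=1.7810
  candidates: C₊=(7.5776,2.0706) cross=20.269; C₋=(7.2835,-1.4792) cross=-20.269
  mode + wants cross > 0 → take C=(7.5776,2.0706) (cross=20.269)
ex = (C−B)/|BC| = (0.9900,0.1414); ey = (-0.1414,0.9900)
P = B + 2.97·ex + 0.91·ey = (2.4695,2.2604)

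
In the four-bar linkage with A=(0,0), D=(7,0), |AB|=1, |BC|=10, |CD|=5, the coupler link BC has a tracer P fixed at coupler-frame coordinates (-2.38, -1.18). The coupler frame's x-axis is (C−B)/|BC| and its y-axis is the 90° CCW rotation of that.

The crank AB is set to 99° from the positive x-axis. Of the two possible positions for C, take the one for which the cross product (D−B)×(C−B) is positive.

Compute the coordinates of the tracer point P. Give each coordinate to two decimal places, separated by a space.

A=(0,0), D=(7.00,0)
B = A + 1.00·(cos99°, sin99°) = (-0.1564, 0.9877)
|BD| = 7.2243
circle(B,10.00) ∩ circle(D,5.00): a=8.8030, h=4.7442
  candidates: C₊=(9.2125,4.4838) cross=34.274; C₋=(7.9153,-4.9155) cross=-34.274
  mode + wants cross > 0 → take C=(9.2125,4.4838) (cross=34.274)
ex = (C−B)/|BC| = (0.9369,0.3496); ey = (-0.3496,0.9369)
P = B + -2.38·ex + -1.18·ey = (-1.9737,-0.9499)

-1.97 -0.95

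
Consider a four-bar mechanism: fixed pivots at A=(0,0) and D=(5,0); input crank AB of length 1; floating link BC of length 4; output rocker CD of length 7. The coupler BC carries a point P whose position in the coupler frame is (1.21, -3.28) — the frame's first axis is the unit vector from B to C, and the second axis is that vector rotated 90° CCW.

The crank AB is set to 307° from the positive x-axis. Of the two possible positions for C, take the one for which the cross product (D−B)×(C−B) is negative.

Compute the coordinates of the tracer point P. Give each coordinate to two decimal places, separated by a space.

A=(0,0), D=(5.00,0)
B = A + 1.00·(cos307°, sin307°) = (0.6018, -0.7986)
|BD| = 4.4701
circle(B,4.00) ∩ circle(D,7.00): a=-1.4561, h=3.7255
  candidates: C₊=(-1.4965,2.6068) cross=16.654; C₋=(-0.1653,-4.7244) cross=-16.654
  mode - wants cross < 0 → take C=(-0.1653,-4.7244) (cross=-16.654)
ex = (C−B)/|BC| = (-0.1918,-0.9814); ey = (0.9814,-0.1918)
P = B + 1.21·ex + -3.28·ey = (-2.8494,-1.3572)

-2.85 -1.36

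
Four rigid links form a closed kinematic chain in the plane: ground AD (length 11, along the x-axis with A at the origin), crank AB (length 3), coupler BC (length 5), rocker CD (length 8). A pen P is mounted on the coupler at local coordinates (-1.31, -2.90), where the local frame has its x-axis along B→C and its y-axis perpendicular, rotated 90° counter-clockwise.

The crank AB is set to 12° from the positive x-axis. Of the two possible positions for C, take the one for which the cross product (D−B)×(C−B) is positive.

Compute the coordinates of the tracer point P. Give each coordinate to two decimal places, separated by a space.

A=(0,0), D=(11.00,0)
B = A + 3.00·(cos12°, sin12°) = (2.9344, 0.6237)
|BD| = 8.0896
circle(B,5.00) ∩ circle(D,8.00): a=1.6343, h=4.7254
  candidates: C₊=(4.9282,5.2090) cross=38.226; C₋=(4.1996,-4.2136) cross=-38.226
  mode + wants cross > 0 → take C=(4.9282,5.2090) (cross=38.226)
ex = (C−B)/|BC| = (0.3988,0.9171); ey = (-0.9171,0.3988)
P = B + -1.31·ex + -2.90·ey = (5.0715,-1.7340)

5.07 -1.73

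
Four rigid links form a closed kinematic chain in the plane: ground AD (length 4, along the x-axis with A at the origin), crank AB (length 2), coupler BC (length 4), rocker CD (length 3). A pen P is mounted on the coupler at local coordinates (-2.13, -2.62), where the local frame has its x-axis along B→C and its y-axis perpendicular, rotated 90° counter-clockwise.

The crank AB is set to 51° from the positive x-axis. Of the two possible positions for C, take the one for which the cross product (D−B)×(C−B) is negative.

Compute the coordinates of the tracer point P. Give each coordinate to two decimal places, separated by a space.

-1.76 3.06

A=(0,0), D=(4.00,0)
B = A + 2.00·(cos51°, sin51°) = (1.2586, 1.5543)
|BD| = 3.1513
circle(B,4.00) ∩ circle(D,3.00): a=2.6863, h=2.9637
  candidates: C₊=(5.0572,2.8075) cross=9.340; C₋=(2.1337,-2.3488) cross=-9.340
  mode - wants cross < 0 → take C=(2.1337,-2.3488) (cross=-9.340)
ex = (C−B)/|BC| = (0.2188,-0.9758); ey = (0.9758,0.2188)
P = B + -2.13·ex + -2.62·ey = (-1.7639,3.0595)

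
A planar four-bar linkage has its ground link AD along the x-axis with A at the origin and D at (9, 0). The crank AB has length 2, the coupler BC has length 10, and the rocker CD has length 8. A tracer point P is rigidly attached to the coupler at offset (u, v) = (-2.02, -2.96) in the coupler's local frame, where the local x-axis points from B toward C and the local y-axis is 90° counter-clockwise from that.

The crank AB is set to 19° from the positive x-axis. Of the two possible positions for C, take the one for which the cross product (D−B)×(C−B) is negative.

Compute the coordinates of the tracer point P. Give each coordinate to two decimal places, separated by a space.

A=(0,0), D=(9.00,0)
B = A + 2.00·(cos19°, sin19°) = (1.8910, 0.6511)
|BD| = 7.1387
circle(B,10.00) ∩ circle(D,8.00): a=6.0908, h=7.9311
  candidates: C₊=(8.6799,7.9936) cross=56.618; C₋=(7.2331,-7.8024) cross=-56.618
  mode - wants cross < 0 → take C=(7.2331,-7.8024) (cross=-56.618)
ex = (C−B)/|BC| = (0.5342,-0.8454); ey = (0.8454,0.5342)
P = B + -2.02·ex + -2.96·ey = (-1.6903,0.7775)

-1.69 0.78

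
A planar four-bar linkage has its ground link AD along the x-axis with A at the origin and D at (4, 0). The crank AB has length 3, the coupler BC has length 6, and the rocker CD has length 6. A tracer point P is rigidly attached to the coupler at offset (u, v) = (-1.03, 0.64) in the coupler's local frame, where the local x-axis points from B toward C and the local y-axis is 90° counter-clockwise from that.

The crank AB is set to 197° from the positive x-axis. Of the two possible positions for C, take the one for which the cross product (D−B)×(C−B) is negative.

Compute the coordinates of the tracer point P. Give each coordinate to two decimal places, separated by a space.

A=(0,0), D=(4.00,0)
B = A + 3.00·(cos197°, sin197°) = (-2.8689, -0.8771)
|BD| = 6.9247
circle(B,6.00) ∩ circle(D,6.00): a=3.4623, h=4.9002
  candidates: C₊=(-0.0551,4.4222) cross=33.933; C₋=(1.1862,-5.2993) cross=-33.933
  mode - wants cross < 0 → take C=(1.1862,-5.2993) (cross=-33.933)
ex = (C−B)/|BC| = (0.6759,-0.7370); ey = (0.7370,0.6759)
P = B + -1.03·ex + 0.64·ey = (-3.0933,0.3146)

-3.09 0.31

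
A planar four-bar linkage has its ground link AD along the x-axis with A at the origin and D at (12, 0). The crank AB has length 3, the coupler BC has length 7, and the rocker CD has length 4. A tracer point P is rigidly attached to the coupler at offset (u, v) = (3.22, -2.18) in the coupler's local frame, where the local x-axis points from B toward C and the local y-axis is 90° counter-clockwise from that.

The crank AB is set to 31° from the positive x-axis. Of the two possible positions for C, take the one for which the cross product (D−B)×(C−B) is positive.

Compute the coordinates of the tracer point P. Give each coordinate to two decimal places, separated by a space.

A=(0,0), D=(12.00,0)
B = A + 3.00·(cos31°, sin31°) = (2.5715, 1.5451)
|BD| = 9.5543
circle(B,7.00) ∩ circle(D,4.00): a=6.5041, h=2.5878
  candidates: C₊=(9.4085,3.0470) cross=24.724; C₋=(8.5715,-2.0604) cross=-24.724
  mode + wants cross > 0 → take C=(9.4085,3.0470) (cross=24.724)
ex = (C−B)/|BC| = (0.9767,0.2146); ey = (-0.2146,0.9767)
P = B + 3.22·ex + -2.18·ey = (6.1842,0.1067)

6.18 0.11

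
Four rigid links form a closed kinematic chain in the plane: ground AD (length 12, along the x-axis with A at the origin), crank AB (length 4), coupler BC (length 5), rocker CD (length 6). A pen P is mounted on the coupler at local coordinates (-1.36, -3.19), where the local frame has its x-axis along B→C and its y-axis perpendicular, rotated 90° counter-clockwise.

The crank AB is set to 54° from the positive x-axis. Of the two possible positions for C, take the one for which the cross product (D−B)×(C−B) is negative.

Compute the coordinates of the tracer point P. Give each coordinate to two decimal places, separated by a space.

-0.82 1.84

A=(0,0), D=(12.00,0)
B = A + 4.00·(cos54°, sin54°) = (2.3511, 3.2361)
|BD| = 10.1771
circle(B,5.00) ∩ circle(D,6.00): a=4.5481, h=2.0772
  candidates: C₊=(7.3237,3.7593) cross=21.140; C₋=(6.0027,-0.1795) cross=-21.140
  mode - wants cross < 0 → take C=(6.0027,-0.1795) (cross=-21.140)
ex = (C−B)/|BC| = (0.7303,-0.6831); ey = (0.6831,0.7303)
P = B + -1.36·ex + -3.19·ey = (-0.8212,1.8354)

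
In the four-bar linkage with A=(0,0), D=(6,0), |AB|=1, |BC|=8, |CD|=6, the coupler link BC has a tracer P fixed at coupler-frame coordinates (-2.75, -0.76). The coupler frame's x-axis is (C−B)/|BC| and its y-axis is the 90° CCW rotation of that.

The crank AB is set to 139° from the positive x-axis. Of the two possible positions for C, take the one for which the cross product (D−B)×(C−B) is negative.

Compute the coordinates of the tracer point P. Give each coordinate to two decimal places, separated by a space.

A=(0,0), D=(6.00,0)
B = A + 1.00·(cos139°, sin139°) = (-0.7547, 0.6561)
|BD| = 6.7865
circle(B,8.00) ∩ circle(D,6.00): a=5.4562, h=5.8507
  candidates: C₊=(5.2415,5.9519) cross=39.705; C₋=(4.1103,-5.6947) cross=-39.705
  mode - wants cross < 0 → take C=(4.1103,-5.6947) (cross=-39.705)
ex = (C−B)/|BC| = (0.6081,-0.7938); ey = (0.7938,0.6081)
P = B + -2.75·ex + -0.76·ey = (-3.0304,2.3769)

-3.03 2.38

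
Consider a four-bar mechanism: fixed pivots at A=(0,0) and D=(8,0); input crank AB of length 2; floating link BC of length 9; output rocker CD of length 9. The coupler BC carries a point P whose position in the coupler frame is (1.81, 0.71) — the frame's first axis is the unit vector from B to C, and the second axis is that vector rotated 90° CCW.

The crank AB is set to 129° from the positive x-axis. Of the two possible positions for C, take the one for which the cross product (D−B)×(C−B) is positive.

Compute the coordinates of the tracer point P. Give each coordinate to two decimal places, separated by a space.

A=(0,0), D=(8.00,0)
B = A + 2.00·(cos129°, sin129°) = (-1.2586, 1.5543)
|BD| = 9.3882
circle(B,9.00) ∩ circle(D,9.00): a=4.6941, h=7.6789
  candidates: C₊=(4.6420,8.3501) cross=72.091; C₋=(2.0994,-6.7958) cross=-72.091
  mode + wants cross > 0 → take C=(4.6420,8.3501) (cross=72.091)
ex = (C−B)/|BC| = (0.6556,0.7551); ey = (-0.7551,0.6556)
P = B + 1.81·ex + 0.71·ey = (-0.6081,3.3865)

-0.61 3.39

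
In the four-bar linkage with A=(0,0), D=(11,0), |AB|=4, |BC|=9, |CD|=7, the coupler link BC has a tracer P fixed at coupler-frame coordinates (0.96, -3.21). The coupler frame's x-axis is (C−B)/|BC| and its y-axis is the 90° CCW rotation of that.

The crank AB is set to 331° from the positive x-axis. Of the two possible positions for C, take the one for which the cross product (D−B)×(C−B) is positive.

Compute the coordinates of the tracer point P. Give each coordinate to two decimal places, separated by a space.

6.80 -2.53

A=(0,0), D=(11.00,0)
B = A + 4.00·(cos331°, sin331°) = (3.4985, -1.9392)
|BD| = 7.7481
circle(B,9.00) ∩ circle(D,7.00): a=5.9391, h=6.7622
  candidates: C₊=(7.5561,6.0942) cross=52.394; C₋=(10.9410,-6.9998) cross=-52.394
  mode + wants cross > 0 → take C=(7.5561,6.0942) (cross=52.394)
ex = (C−B)/|BC| = (0.4508,0.8926); ey = (-0.8926,0.4508)
P = B + 0.96·ex + -3.21·ey = (6.7965,-2.5295)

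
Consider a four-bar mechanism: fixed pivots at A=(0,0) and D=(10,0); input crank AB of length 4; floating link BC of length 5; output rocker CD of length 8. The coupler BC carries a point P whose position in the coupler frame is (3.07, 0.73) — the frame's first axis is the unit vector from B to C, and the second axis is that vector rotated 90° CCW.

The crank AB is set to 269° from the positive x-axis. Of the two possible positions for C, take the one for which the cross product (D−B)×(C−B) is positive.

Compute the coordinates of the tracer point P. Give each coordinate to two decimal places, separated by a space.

A=(0,0), D=(10.00,0)
B = A + 4.00·(cos269°, sin269°) = (-0.0698, -3.9994)
|BD| = 10.8350
circle(B,5.00) ∩ circle(D,8.00): a=3.6177, h=3.4514
  candidates: C₊=(2.0185,0.5436) cross=37.395; C₋=(4.5664,-5.8716) cross=-37.395
  mode + wants cross > 0 → take C=(2.0185,0.5436) (cross=37.395)
ex = (C−B)/|BC| = (0.4177,0.9086); ey = (-0.9086,0.4177)
P = B + 3.07·ex + 0.73·ey = (0.5491,-0.9051)

0.55 -0.91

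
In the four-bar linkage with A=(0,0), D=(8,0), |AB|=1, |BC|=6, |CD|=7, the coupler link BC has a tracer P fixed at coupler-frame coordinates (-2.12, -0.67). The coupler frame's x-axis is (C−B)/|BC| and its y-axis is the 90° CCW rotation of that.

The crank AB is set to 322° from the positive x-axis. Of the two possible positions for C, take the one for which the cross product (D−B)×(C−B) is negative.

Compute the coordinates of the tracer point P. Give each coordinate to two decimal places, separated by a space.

-0.90 0.83

A=(0,0), D=(8.00,0)
B = A + 1.00·(cos322°, sin322°) = (0.7880, -0.6157)
|BD| = 7.2382
circle(B,6.00) ∩ circle(D,7.00): a=2.7211, h=5.3475
  candidates: C₊=(3.0444,4.9439) cross=38.706; C₋=(3.9541,-5.7123) cross=-38.706
  mode - wants cross < 0 → take C=(3.9541,-5.7123) (cross=-38.706)
ex = (C−B)/|BC| = (0.5277,-0.8494); ey = (0.8494,0.5277)
P = B + -2.12·ex + -0.67·ey = (-0.8998,0.8316)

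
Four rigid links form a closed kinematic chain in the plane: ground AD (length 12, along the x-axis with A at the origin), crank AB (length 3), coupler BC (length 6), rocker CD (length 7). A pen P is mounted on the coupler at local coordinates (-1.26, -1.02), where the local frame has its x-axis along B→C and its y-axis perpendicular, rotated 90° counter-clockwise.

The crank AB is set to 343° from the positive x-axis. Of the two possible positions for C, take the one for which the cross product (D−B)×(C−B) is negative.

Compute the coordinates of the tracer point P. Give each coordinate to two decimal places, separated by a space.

1.25 -0.73

A=(0,0), D=(12.00,0)
B = A + 3.00·(cos343°, sin343°) = (2.8689, -0.8771)
|BD| = 9.1731
circle(B,6.00) ∩ circle(D,7.00): a=3.8780, h=4.5784
  candidates: C₊=(6.2913,4.0511) cross=41.998; C₋=(7.1669,-5.0637) cross=-41.998
  mode - wants cross < 0 → take C=(7.1669,-5.0637) (cross=-41.998)
ex = (C−B)/|BC| = (0.7163,-0.6978); ey = (0.6978,0.7163)
P = B + -1.26·ex + -1.02·ey = (1.2546,-0.7286)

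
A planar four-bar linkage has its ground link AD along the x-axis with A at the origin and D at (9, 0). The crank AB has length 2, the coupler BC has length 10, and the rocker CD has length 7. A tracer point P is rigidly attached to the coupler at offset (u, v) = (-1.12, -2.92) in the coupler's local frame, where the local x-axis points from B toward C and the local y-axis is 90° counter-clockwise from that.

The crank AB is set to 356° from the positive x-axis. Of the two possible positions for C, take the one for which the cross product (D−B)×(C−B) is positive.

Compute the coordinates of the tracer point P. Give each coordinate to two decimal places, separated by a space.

3.30 -2.98

A=(0,0), D=(9.00,0)
B = A + 2.00·(cos356°, sin356°) = (1.9951, -0.1395)
|BD| = 7.0063
circle(B,10.00) ∩ circle(D,7.00): a=7.1427, h=6.9987
  candidates: C₊=(8.9971,7.0000) cross=49.035; C₋=(9.2758,-6.9946) cross=-49.035
  mode + wants cross > 0 → take C=(8.9971,7.0000) (cross=49.035)
ex = (C−B)/|BC| = (0.7002,0.7140); ey = (-0.7140,0.7002)
P = B + -1.12·ex + -2.92·ey = (3.2956,-2.9837)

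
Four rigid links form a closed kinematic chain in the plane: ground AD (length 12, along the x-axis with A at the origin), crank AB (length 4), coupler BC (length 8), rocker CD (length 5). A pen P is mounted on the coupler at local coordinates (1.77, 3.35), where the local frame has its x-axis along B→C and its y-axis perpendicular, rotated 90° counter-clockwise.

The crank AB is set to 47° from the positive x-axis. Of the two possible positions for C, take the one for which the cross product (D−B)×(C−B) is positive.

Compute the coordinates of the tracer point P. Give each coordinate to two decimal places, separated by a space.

3.68 6.59

A=(0,0), D=(12.00,0)
B = A + 4.00·(cos47°, sin47°) = (2.7280, 2.9254)
|BD| = 9.7226
circle(B,8.00) ∩ circle(D,5.00): a=6.8669, h=4.1043
  candidates: C₊=(10.5116,4.7733) cross=39.904; C₋=(8.0418,-3.0549) cross=-39.904
  mode + wants cross > 0 → take C=(10.5116,4.7733) (cross=39.904)
ex = (C−B)/|BC| = (0.9730,0.2310); ey = (-0.2310,0.9730)
P = B + 1.77·ex + 3.35·ey = (3.6763,6.5937)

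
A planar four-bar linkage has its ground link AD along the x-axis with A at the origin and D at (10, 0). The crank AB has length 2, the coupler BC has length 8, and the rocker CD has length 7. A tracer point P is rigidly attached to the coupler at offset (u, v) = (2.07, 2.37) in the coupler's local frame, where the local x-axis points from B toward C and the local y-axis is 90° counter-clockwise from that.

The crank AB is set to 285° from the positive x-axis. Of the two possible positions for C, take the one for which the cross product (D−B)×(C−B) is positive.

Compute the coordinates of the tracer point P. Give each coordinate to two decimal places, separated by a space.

-0.34 1.10

A=(0,0), D=(10.00,0)
B = A + 2.00·(cos285°, sin285°) = (0.5176, -1.9319)
|BD| = 9.6772
circle(B,8.00) ∩ circle(D,7.00): a=5.6136, h=5.6998
  candidates: C₊=(4.8804,4.7738) cross=55.158; C₋=(7.1561,-6.3963) cross=-55.158
  mode + wants cross > 0 → take C=(4.8804,4.7738) (cross=55.158)
ex = (C−B)/|BC| = (0.5453,0.8382); ey = (-0.8382,0.5453)
P = B + 2.07·ex + 2.37·ey = (-0.3401,1.0957)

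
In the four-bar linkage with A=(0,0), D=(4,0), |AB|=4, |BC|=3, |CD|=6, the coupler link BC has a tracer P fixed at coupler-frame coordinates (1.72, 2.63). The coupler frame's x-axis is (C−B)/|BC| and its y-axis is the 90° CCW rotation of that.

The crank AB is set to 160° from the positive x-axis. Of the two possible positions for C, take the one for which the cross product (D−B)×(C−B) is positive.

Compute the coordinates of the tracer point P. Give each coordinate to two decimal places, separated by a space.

A=(0,0), D=(4.00,0)
B = A + 4.00·(cos160°, sin160°) = (-3.7588, 1.3681)
|BD| = 7.8785
circle(B,3.00) ∩ circle(D,6.00): a=2.2257, h=2.0115
  candidates: C₊=(-1.2176,2.9626) cross=15.848; C₋=(-1.9162,-0.9994) cross=-15.848
  mode + wants cross > 0 → take C=(-1.2176,2.9626) (cross=15.848)
ex = (C−B)/|BC| = (0.8471,0.5315); ey = (-0.5315,0.8471)
P = B + 1.72·ex + 2.63·ey = (-3.6997,4.5100)

-3.70 4.51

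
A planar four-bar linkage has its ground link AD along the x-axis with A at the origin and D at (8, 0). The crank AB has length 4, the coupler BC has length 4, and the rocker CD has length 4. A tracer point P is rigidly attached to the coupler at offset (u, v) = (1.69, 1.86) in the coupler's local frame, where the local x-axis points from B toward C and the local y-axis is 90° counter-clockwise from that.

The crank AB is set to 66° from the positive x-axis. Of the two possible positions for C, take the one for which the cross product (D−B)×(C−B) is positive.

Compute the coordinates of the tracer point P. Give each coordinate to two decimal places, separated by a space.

3.52 5.31

A=(0,0), D=(8.00,0)
B = A + 4.00·(cos66°, sin66°) = (1.6269, 3.6542)
|BD| = 7.3463
circle(B,4.00) ∩ circle(D,4.00): a=3.6732, h=1.5836
  candidates: C₊=(5.6012,3.2009) cross=11.634; C₋=(4.0258,0.4533) cross=-11.634
  mode + wants cross > 0 → take C=(5.6012,3.2009) (cross=11.634)
ex = (C−B)/|BC| = (0.9936,-0.1133); ey = (0.1133,0.9936)
P = B + 1.69·ex + 1.86·ey = (3.5168,5.3107)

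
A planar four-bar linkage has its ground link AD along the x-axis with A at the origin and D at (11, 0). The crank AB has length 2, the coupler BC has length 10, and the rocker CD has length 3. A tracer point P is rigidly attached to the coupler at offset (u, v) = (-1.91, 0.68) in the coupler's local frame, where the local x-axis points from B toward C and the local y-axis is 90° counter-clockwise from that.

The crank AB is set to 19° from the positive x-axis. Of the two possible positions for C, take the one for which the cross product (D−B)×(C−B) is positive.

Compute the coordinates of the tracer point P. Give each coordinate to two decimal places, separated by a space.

A=(0,0), D=(11.00,0)
B = A + 2.00·(cos19°, sin19°) = (1.8910, 0.6511)
|BD| = 9.1322
circle(B,10.00) ∩ circle(D,3.00): a=9.5485, h=2.9710
  candidates: C₊=(11.6270,2.9337) cross=27.132; C₋=(11.2034,-2.9931) cross=-27.132
  mode + wants cross > 0 → take C=(11.6270,2.9337) (cross=27.132)
ex = (C−B)/|BC| = (0.9736,0.2283); ey = (-0.2283,0.9736)
P = B + -1.91·ex + 0.68·ey = (-0.1238,0.8772)

-0.12 0.88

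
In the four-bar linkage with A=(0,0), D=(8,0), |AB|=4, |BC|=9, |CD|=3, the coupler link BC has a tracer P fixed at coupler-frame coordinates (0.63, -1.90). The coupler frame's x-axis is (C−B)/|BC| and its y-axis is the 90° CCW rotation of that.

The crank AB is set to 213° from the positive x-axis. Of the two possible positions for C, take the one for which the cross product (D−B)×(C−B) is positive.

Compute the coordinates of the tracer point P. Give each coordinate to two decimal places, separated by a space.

-2.12 -3.76

A=(0,0), D=(8.00,0)
B = A + 4.00·(cos213°, sin213°) = (-3.3547, -2.1786)
|BD| = 11.5618
circle(B,9.00) ∩ circle(D,3.00): a=8.8946, h=1.3734
  candidates: C₊=(5.1218,0.8462) cross=15.878; C₋=(5.6394,-1.8513) cross=-15.878
  mode + wants cross > 0 → take C=(5.1218,0.8462) (cross=15.878)
ex = (C−B)/|BC| = (0.9418,0.3361); ey = (-0.3361,0.9418)
P = B + 0.63·ex + -1.90·ey = (-2.1228,-3.7563)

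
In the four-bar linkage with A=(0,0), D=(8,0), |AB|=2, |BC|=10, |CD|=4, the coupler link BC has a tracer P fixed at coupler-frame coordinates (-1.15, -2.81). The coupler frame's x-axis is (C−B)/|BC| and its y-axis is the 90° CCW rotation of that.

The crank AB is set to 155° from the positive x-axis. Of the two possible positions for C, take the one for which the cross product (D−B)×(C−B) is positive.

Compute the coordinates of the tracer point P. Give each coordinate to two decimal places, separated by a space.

A=(0,0), D=(8.00,0)
B = A + 2.00·(cos155°, sin155°) = (-1.8126, 0.8452)
|BD| = 9.8490
circle(B,10.00) ∩ circle(D,4.00): a=9.1889, h=3.9452
  candidates: C₊=(7.6809,3.9873) cross=38.856; C₋=(7.0038,-3.8740) cross=-38.856
  mode + wants cross > 0 → take C=(7.6809,3.9873) (cross=38.856)
ex = (C−B)/|BC| = (0.9494,0.3142); ey = (-0.3142,0.9494)
P = B + -1.15·ex + -2.81·ey = (-2.0215,-2.1838)

-2.02 -2.18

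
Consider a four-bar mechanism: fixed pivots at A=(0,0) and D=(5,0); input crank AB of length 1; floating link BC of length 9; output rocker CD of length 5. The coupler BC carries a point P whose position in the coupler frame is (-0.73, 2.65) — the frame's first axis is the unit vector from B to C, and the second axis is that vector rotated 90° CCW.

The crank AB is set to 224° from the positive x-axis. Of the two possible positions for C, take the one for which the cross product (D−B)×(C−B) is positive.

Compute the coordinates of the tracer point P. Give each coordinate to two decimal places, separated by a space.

-2.91 0.96

A=(0,0), D=(5.00,0)
B = A + 1.00·(cos224°, sin224°) = (-0.7193, -0.6947)
|BD| = 5.7614
circle(B,9.00) ∩ circle(D,5.00): a=7.7406, h=4.5916
  candidates: C₊=(6.4112,4.7967) cross=26.454; C₋=(7.5184,-4.3194) cross=-26.454
  mode + wants cross > 0 → take C=(6.4112,4.7967) (cross=26.454)
ex = (C−B)/|BC| = (0.7923,0.6102); ey = (-0.6102,0.7923)
P = B + -0.73·ex + 2.65·ey = (-2.9146,0.9595)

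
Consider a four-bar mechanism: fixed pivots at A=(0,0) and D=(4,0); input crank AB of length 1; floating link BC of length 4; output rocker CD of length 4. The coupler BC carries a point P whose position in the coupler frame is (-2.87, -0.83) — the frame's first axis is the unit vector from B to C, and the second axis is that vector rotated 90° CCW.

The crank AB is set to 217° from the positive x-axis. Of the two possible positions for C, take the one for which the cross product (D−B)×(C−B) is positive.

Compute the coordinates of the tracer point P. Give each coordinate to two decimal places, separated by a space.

A=(0,0), D=(4.00,0)
B = A + 1.00·(cos217°, sin217°) = (-0.7986, -0.6018)
|BD| = 4.8362
circle(B,4.00) ∩ circle(D,4.00): a=2.4181, h=3.1863
  candidates: C₊=(1.2042,2.8607) cross=15.410; C₋=(1.9972,-3.4625) cross=-15.410
  mode + wants cross > 0 → take C=(1.2042,2.8607) (cross=15.410)
ex = (C−B)/|BC| = (0.5007,0.8656); ey = (-0.8656,0.5007)
P = B + -2.87·ex + -0.83·ey = (-1.5172,-3.5017)

-1.52 -3.50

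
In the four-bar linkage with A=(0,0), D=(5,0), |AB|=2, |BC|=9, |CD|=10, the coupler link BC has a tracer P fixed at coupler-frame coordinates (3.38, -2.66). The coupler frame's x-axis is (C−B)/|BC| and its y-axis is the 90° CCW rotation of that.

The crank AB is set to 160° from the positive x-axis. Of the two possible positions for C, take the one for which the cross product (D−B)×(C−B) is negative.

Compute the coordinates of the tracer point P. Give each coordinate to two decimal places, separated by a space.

-4.06 -3.02

A=(0,0), D=(5.00,0)
B = A + 2.00·(cos160°, sin160°) = (-1.8794, 0.6840)
|BD| = 6.9133
circle(B,9.00) ∩ circle(D,10.00): a=2.0825, h=8.7558
  candidates: C₊=(1.0592,9.1908) cross=60.531; C₋=(-0.6735,-8.2348) cross=-60.531
  mode - wants cross < 0 → take C=(-0.6735,-8.2348) (cross=-60.531)
ex = (C−B)/|BC| = (0.1340,-0.9910); ey = (0.9910,0.1340)
P = B + 3.38·ex + -2.66·ey = (-4.0625,-3.0219)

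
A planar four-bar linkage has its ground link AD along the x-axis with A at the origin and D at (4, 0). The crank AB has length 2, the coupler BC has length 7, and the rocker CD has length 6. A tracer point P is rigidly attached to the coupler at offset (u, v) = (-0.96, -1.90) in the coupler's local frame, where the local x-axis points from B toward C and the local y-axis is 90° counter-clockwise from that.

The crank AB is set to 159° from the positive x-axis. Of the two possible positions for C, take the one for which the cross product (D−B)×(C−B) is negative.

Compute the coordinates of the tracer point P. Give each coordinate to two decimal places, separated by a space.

-4.00 0.66

A=(0,0), D=(4.00,0)
B = A + 2.00·(cos159°, sin159°) = (-1.8672, 0.7167)
|BD| = 5.9108
circle(B,7.00) ∩ circle(D,6.00): a=4.0551, h=5.7058
  candidates: C₊=(2.8499,5.8887) cross=33.726; C₋=(1.4661,-5.4387) cross=-33.726
  mode - wants cross < 0 → take C=(1.4661,-5.4387) (cross=-33.726)
ex = (C−B)/|BC| = (0.4762,-0.8793); ey = (0.8793,0.4762)
P = B + -0.96·ex + -1.90·ey = (-3.9951,0.6562)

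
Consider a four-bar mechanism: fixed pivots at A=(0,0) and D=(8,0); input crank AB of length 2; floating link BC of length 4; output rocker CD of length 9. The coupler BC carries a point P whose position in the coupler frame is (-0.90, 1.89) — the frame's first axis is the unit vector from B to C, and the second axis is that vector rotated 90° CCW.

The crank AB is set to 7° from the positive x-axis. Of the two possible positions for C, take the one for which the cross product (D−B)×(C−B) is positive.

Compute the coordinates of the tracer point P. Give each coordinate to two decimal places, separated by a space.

A=(0,0), D=(8.00,0)
B = A + 2.00·(cos7°, sin7°) = (1.9851, 0.2437)
|BD| = 6.0198
circle(B,4.00) ∩ circle(D,9.00): a=-2.3889, h=3.2083
  candidates: C₊=(-0.2719,3.5461) cross=19.313; C₋=(-0.5317,-2.8652) cross=-19.313
  mode + wants cross > 0 → take C=(-0.2719,3.5461) (cross=19.313)
ex = (C−B)/|BC| = (-0.5643,0.8256); ey = (-0.8256,-0.5643)
P = B + -0.90·ex + 1.89·ey = (0.9325,-1.5657)

0.93 -1.57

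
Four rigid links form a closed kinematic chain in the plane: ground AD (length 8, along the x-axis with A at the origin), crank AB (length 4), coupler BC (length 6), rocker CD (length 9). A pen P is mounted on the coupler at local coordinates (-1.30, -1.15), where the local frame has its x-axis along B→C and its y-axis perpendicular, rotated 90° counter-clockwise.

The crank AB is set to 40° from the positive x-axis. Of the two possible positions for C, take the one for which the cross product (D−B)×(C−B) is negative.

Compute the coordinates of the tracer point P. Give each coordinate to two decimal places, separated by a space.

A=(0,0), D=(8.00,0)
B = A + 4.00·(cos40°, sin40°) = (3.0642, 2.5712)
|BD| = 5.5654
circle(B,6.00) ∩ circle(D,9.00): a=-1.2602, h=5.8662
  candidates: C₊=(4.6567,8.3560) cross=32.647; C₋=(-0.7636,-2.0493) cross=-32.647
  mode - wants cross < 0 → take C=(-0.7636,-2.0493) (cross=-32.647)
ex = (C−B)/|BC| = (-0.6380,-0.7701); ey = (0.7701,-0.6380)
P = B + -1.30·ex + -1.15·ey = (3.0079,4.3059)

3.01 4.31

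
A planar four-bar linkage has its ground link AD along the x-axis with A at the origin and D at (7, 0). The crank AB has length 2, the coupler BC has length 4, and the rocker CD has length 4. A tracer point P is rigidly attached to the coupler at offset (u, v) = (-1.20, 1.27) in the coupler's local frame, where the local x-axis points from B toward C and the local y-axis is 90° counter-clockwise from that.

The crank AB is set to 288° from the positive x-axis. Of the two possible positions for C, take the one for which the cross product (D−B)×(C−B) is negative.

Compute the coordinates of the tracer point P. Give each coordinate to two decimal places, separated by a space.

-0.16 -0.34

A=(0,0), D=(7.00,0)
B = A + 2.00·(cos288°, sin288°) = (0.6180, -1.9021)
|BD| = 6.6594
circle(B,4.00) ∩ circle(D,4.00): a=3.3297, h=2.2166
  candidates: C₊=(3.1759,1.1732) cross=14.761; C₋=(4.4421,-3.0753) cross=-14.761
  mode - wants cross < 0 → take C=(4.4421,-3.0753) (cross=-14.761)
ex = (C−B)/|BC| = (0.9560,-0.2933); ey = (0.2933,0.9560)
P = B + -1.20·ex + 1.27·ey = (-0.1567,-0.3360)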